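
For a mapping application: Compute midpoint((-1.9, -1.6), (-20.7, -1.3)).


M = (((-1.9)+(-20.7))/2, ((-1.6)+(-1.3))/2)
= (-11.3, -1.45)

(-11.3, -1.45)


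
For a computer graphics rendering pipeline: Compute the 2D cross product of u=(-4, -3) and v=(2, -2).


u x v = u_x*v_y - u_y*v_x = (-4)*(-2) - (-3)*2
= 8 - (-6) = 14

14


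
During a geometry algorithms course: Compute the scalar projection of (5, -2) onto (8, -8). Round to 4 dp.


u.v = 56, |v| = sqrt(128) = 11.3137
Scalar projection = u.v / |v| = 56 / sqrt(128) = 4.9497

4.9497


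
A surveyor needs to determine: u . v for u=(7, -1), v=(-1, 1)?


u . v = u_x*v_x + u_y*v_y = 7*(-1) + (-1)*1
= (-7) + (-1) = -8

-8


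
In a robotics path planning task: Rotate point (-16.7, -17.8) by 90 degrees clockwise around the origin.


90° CW: (x,y) -> (y, -x)
(-16.7,-17.8) -> (-17.8, 16.7)

(-17.8, 16.7)


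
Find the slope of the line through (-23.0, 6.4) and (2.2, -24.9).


slope = (y2-y1)/(x2-x1) = ((-24.9)-6.4)/(2.2-(-23)) = (-31.3)/25.2 = -1.2421

-1.2421


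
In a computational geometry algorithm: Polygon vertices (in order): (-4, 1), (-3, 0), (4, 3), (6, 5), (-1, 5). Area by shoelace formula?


Shoelace sum: ((-4)*0 - (-3)*1) + ((-3)*3 - 4*0) + (4*5 - 6*3) + (6*5 - (-1)*5) + ((-1)*1 - (-4)*5)
= 50
Area = |50|/2 = 25

25


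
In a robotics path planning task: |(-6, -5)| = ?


|u| = sqrt((-6)^2 + (-5)^2) = sqrt(61) = 7.8102

7.8102


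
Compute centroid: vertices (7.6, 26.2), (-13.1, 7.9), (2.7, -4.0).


Centroid = ((x_A+x_B+x_C)/3, (y_A+y_B+y_C)/3)
= ((7.6+(-13.1)+2.7)/3, (26.2+7.9+(-4))/3)
= (-0.9333, 10.0333)

(-0.9333, 10.0333)


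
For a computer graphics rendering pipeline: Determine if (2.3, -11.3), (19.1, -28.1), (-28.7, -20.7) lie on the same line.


Cross product: (19.1-2.3)*((-20.7)-(-11.3)) - ((-28.1)-(-11.3))*((-28.7)-2.3)
= -678.72

No, not collinear


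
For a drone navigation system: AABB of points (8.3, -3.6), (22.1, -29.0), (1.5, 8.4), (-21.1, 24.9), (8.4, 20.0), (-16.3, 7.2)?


x range: [-21.1, 22.1]
y range: [-29, 24.9]
Bounding box: (-21.1,-29) to (22.1,24.9)

(-21.1,-29) to (22.1,24.9)


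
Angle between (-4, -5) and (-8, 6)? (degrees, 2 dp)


u.v = 2, |u| = sqrt(41) = 6.4031, |v| = sqrt(100) = 10
cos(theta) = u.v/(|u||v|) = 2/sqrt(4100) = 0.031235
theta = acos(0.031235) = 88.21 degrees

88.21 degrees


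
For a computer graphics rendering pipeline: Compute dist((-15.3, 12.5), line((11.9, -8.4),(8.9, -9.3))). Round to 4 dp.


|cross product| = 87.18
|line direction| = sqrt(9.81) = 3.1321
Distance = 87.18/sqrt(9.81) = 27.8344

27.8344


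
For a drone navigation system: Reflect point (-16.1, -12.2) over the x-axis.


Reflection over x-axis: (x,y) -> (x,-y)
(-16.1, -12.2) -> (-16.1, 12.2)

(-16.1, 12.2)


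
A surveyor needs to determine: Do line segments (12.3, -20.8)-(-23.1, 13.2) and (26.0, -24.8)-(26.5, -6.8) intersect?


Cross products: d1=248.6, d2=902.8, d3=-324.2, d4=-978.4
d1*d2 < 0 and d3*d4 < 0? no

No, they don't intersect


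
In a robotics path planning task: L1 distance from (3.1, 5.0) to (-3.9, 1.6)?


|3.1-(-3.9)| + |5-1.6| = 7 + 3.4 = 10.4

10.4


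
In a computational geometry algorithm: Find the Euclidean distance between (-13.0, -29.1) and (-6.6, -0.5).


dx=6.4, dy=28.6
d^2 = 6.4^2 + 28.6^2 = 858.92
d = sqrt(858.92) = 29.3073

29.3073


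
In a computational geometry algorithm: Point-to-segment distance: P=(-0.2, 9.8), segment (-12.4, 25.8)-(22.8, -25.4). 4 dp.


Project P onto AB: t = 0.3234 (clamped to [0,1])
Closest point on segment: (-1.0149, 9.2398)
Distance: 0.9889

0.9889


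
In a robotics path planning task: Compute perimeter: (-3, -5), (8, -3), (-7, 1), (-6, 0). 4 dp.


Sides: (-3, -5)->(8, -3): sqrt(125) = 11.18034, (8, -3)->(-7, 1): sqrt(241) = 15.524175, (-7, 1)->(-6, 0): sqrt(2) = 1.414214, (-6, 0)->(-3, -5): sqrt(34) = 5.830952
Sum = 33.949681
Perimeter = 33.9497

33.9497


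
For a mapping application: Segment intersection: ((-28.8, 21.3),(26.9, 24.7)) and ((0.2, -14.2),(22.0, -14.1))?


Cross products: d1=776.8, d2=845.35, d3=-2075.95, d4=-2144.5
d1*d2 < 0 and d3*d4 < 0? no

No, they don't intersect


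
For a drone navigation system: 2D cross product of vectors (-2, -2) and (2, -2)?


u x v = u_x*v_y - u_y*v_x = (-2)*(-2) - (-2)*2
= 4 - (-4) = 8

8


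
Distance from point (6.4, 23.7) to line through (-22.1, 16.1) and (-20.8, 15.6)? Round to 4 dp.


|cross product| = 24.13
|line direction| = sqrt(1.94) = 1.3928
Distance = 24.13/sqrt(1.94) = 17.3243

17.3243


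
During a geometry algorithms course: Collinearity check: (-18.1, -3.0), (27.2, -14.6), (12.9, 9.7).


Cross product: (27.2-(-18.1))*(9.7-(-3)) - ((-14.6)-(-3))*(12.9-(-18.1))
= 934.91

No, not collinear


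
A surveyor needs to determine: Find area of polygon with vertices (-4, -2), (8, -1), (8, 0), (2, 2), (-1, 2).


Shoelace sum: ((-4)*(-1) - 8*(-2)) + (8*0 - 8*(-1)) + (8*2 - 2*0) + (2*2 - (-1)*2) + ((-1)*(-2) - (-4)*2)
= 60
Area = |60|/2 = 30

30


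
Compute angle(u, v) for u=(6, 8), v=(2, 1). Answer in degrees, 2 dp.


u.v = 20, |u| = sqrt(100) = 10, |v| = sqrt(5) = 2.2361
cos(theta) = u.v/(|u||v|) = 20/sqrt(500) = 0.894427
theta = acos(0.894427) = 26.57 degrees

26.57 degrees


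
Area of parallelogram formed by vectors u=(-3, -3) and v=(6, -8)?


|u x v| = |(-3)*(-8) - (-3)*6|
= |24 - (-18)| = 42

42


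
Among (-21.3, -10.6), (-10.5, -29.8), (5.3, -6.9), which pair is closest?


d(P0,P1) = 22.0291, d(P0,P2) = 26.8561, d(P1,P2) = 27.8218
Closest: P0 and P1

Closest pair: (-21.3, -10.6) and (-10.5, -29.8), distance = 22.0291


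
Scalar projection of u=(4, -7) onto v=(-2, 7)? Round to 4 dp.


u.v = -57, |v| = sqrt(53) = 7.2801
Scalar projection = u.v / |v| = -57 / sqrt(53) = -7.8296

-7.8296


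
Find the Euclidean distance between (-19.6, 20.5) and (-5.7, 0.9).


dx=13.9, dy=-19.6
d^2 = 13.9^2 + (-19.6)^2 = 577.37
d = sqrt(577.37) = 24.0285

24.0285


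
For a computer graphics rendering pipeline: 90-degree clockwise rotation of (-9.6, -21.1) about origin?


90° CW: (x,y) -> (y, -x)
(-9.6,-21.1) -> (-21.1, 9.6)

(-21.1, 9.6)


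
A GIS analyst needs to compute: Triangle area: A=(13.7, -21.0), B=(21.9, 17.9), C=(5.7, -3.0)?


Area = |x_A(y_B-y_C) + x_B(y_C-y_A) + x_C(y_A-y_B)|/2
= |286.33 + 394.2 + (-221.73)|/2
= 458.8/2 = 229.4

229.4


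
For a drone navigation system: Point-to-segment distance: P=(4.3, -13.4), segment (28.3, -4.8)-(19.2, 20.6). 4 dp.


Project P onto AB: t = 0 (clamped to [0,1])
Closest point on segment: (28.3, -4.8)
Distance: 25.4943

25.4943


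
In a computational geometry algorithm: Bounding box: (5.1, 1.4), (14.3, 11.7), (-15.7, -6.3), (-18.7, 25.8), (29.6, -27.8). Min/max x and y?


x range: [-18.7, 29.6]
y range: [-27.8, 25.8]
Bounding box: (-18.7,-27.8) to (29.6,25.8)

(-18.7,-27.8) to (29.6,25.8)


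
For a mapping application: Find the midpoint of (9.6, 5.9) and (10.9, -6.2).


M = ((9.6+10.9)/2, (5.9+(-6.2))/2)
= (10.25, -0.15)

(10.25, -0.15)


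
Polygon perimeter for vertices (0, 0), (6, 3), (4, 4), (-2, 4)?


Sides: (0, 0)->(6, 3): sqrt(45) = 6.708204, (6, 3)->(4, 4): sqrt(5) = 2.236068, (4, 4)->(-2, 4): sqrt(36) = 6, (-2, 4)->(0, 0): sqrt(20) = 4.472136
Sum = 19.416408
Perimeter = 19.4164

19.4164


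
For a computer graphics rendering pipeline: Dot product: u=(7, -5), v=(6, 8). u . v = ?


u . v = u_x*v_x + u_y*v_y = 7*6 + (-5)*8
= 42 + (-40) = 2

2


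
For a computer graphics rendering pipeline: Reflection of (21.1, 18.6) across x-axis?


Reflection over x-axis: (x,y) -> (x,-y)
(21.1, 18.6) -> (21.1, -18.6)

(21.1, -18.6)


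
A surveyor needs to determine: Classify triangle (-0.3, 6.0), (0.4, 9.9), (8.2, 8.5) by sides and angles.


Side lengths squared: AB^2=15.7, BC^2=62.8, CA^2=78.5
Sorted: [15.7, 62.8, 78.5]
By sides: Scalene, By angles: Right

Scalene, Right


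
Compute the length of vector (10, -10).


|u| = sqrt(10^2 + (-10)^2) = sqrt(200) = 14.1421

14.1421


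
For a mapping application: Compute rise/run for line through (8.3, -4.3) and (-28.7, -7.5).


slope = (y2-y1)/(x2-x1) = ((-7.5)-(-4.3))/((-28.7)-8.3) = (-3.2)/(-37) = 0.0865

0.0865


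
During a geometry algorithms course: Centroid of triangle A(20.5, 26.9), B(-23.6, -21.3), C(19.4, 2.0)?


Centroid = ((x_A+x_B+x_C)/3, (y_A+y_B+y_C)/3)
= ((20.5+(-23.6)+19.4)/3, (26.9+(-21.3)+2)/3)
= (5.4333, 2.5333)

(5.4333, 2.5333)


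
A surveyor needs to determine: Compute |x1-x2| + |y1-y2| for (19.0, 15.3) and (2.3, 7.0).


|19-2.3| + |15.3-7| = 16.7 + 8.3 = 25

25


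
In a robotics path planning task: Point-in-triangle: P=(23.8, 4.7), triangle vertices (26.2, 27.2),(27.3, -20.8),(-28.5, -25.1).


Cross products: AB x AP = -139.95, BC x BP = -1437.95, CA x CP = -1105.23
All same sign? yes

Yes, inside


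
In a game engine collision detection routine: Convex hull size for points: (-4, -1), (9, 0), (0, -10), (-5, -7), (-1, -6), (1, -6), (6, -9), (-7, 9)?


Convex hull vertices (CCW): (-7, 9), (-5, -7), (0, -10), (6, -9), (9, 0)
Count = 5

5


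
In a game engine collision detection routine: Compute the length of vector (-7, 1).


|u| = sqrt((-7)^2 + 1^2) = sqrt(50) = 7.0711

7.0711


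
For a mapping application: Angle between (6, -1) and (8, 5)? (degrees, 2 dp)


u.v = 43, |u| = sqrt(37) = 6.0828, |v| = sqrt(89) = 9.434
cos(theta) = u.v/(|u||v|) = 43/sqrt(3293) = 0.749329
theta = acos(0.749329) = 41.47 degrees

41.47 degrees


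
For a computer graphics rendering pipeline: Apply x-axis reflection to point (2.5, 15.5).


Reflection over x-axis: (x,y) -> (x,-y)
(2.5, 15.5) -> (2.5, -15.5)

(2.5, -15.5)


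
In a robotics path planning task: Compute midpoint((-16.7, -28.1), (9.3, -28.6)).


M = (((-16.7)+9.3)/2, ((-28.1)+(-28.6))/2)
= (-3.7, -28.35)

(-3.7, -28.35)


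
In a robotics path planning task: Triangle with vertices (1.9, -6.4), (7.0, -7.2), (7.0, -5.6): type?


Side lengths squared: AB^2=26.65, BC^2=2.56, CA^2=26.65
Sorted: [2.56, 26.65, 26.65]
By sides: Isosceles, By angles: Acute

Isosceles, Acute


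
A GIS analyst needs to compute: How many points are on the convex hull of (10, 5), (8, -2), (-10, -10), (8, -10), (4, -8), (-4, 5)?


Convex hull vertices (CCW): (-10, -10), (8, -10), (10, 5), (-4, 5)
Count = 4

4


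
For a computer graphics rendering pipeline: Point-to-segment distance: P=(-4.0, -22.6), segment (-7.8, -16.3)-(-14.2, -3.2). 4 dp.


Project P onto AB: t = 0 (clamped to [0,1])
Closest point on segment: (-7.8, -16.3)
Distance: 7.3573

7.3573


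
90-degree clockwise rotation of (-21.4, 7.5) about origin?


90° CW: (x,y) -> (y, -x)
(-21.4,7.5) -> (7.5, 21.4)

(7.5, 21.4)


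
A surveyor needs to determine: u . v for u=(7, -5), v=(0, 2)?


u . v = u_x*v_x + u_y*v_y = 7*0 + (-5)*2
= 0 + (-10) = -10

-10


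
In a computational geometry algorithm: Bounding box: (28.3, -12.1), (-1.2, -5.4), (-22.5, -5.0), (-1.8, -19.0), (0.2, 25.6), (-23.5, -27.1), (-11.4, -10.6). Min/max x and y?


x range: [-23.5, 28.3]
y range: [-27.1, 25.6]
Bounding box: (-23.5,-27.1) to (28.3,25.6)

(-23.5,-27.1) to (28.3,25.6)


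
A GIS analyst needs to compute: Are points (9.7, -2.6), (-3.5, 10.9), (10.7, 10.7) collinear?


Cross product: ((-3.5)-9.7)*(10.7-(-2.6)) - (10.9-(-2.6))*(10.7-9.7)
= -189.06

No, not collinear


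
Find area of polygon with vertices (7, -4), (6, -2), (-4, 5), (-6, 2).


Shoelace sum: (7*(-2) - 6*(-4)) + (6*5 - (-4)*(-2)) + ((-4)*2 - (-6)*5) + ((-6)*(-4) - 7*2)
= 64
Area = |64|/2 = 32

32


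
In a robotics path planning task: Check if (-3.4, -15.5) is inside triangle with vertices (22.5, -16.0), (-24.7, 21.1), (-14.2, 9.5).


Cross products: AB x AP = 937.29, BC x BP = -137.22, CA x CP = -642.1
All same sign? no

No, outside


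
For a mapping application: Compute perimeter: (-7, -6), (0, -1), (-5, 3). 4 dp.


Sides: (-7, -6)->(0, -1): sqrt(74) = 8.602325, (0, -1)->(-5, 3): sqrt(41) = 6.403124, (-5, 3)->(-7, -6): sqrt(85) = 9.219544
Sum = 24.224993
Perimeter = 24.225

24.225


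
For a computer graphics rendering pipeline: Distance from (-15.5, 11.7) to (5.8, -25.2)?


dx=21.3, dy=-36.9
d^2 = 21.3^2 + (-36.9)^2 = 1815.3
d = sqrt(1815.3) = 42.6063

42.6063


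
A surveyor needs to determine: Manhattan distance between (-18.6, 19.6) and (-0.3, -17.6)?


|(-18.6)-(-0.3)| + |19.6-(-17.6)| = 18.3 + 37.2 = 55.5

55.5


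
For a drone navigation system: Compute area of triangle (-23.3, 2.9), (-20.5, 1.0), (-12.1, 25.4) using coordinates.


Area = |x_A(y_B-y_C) + x_B(y_C-y_A) + x_C(y_A-y_B)|/2
= |568.52 + (-461.25) + (-22.99)|/2
= 84.28/2 = 42.14

42.14


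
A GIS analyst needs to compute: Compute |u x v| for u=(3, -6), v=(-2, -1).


|u x v| = |3*(-1) - (-6)*(-2)|
= |(-3) - 12| = 15

15


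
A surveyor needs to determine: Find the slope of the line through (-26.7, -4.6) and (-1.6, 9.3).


slope = (y2-y1)/(x2-x1) = (9.3-(-4.6))/((-1.6)-(-26.7)) = 13.9/25.1 = 0.5538

0.5538


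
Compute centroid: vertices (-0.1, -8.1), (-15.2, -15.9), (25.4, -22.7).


Centroid = ((x_A+x_B+x_C)/3, (y_A+y_B+y_C)/3)
= (((-0.1)+(-15.2)+25.4)/3, ((-8.1)+(-15.9)+(-22.7))/3)
= (3.3667, -15.5667)

(3.3667, -15.5667)


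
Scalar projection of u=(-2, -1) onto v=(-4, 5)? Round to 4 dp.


u.v = 3, |v| = sqrt(41) = 6.4031
Scalar projection = u.v / |v| = 3 / sqrt(41) = 0.4685

0.4685


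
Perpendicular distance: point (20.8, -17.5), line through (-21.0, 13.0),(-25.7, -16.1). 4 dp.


|cross product| = 1359.73
|line direction| = sqrt(868.9) = 29.4771
Distance = 1359.73/sqrt(868.9) = 46.1283

46.1283


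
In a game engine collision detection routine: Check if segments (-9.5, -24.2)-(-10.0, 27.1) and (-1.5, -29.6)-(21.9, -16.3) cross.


Cross products: d1=232.76, d2=1439.83, d3=-407.7, d4=-1614.77
d1*d2 < 0 and d3*d4 < 0? no

No, they don't intersect


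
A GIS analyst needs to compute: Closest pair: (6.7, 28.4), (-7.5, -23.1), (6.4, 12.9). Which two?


d(P0,P1) = 53.4218, d(P0,P2) = 15.5029, d(P1,P2) = 38.5903
Closest: P0 and P2

Closest pair: (6.7, 28.4) and (6.4, 12.9), distance = 15.5029


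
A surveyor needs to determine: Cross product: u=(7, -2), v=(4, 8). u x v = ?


u x v = u_x*v_y - u_y*v_x = 7*8 - (-2)*4
= 56 - (-8) = 64

64


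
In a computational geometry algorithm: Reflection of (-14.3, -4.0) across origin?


Reflection over origin: (x,y) -> (-x,-y)
(-14.3, -4) -> (14.3, 4)

(14.3, 4)


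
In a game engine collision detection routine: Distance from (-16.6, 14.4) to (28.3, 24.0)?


dx=44.9, dy=9.6
d^2 = 44.9^2 + 9.6^2 = 2108.17
d = sqrt(2108.17) = 45.9148

45.9148


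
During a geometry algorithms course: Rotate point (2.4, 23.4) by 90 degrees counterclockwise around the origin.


90° CCW: (x,y) -> (-y, x)
(2.4,23.4) -> (-23.4, 2.4)

(-23.4, 2.4)


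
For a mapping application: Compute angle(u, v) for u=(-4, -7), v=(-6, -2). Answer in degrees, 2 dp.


u.v = 38, |u| = sqrt(65) = 8.0623, |v| = sqrt(40) = 6.3246
cos(theta) = u.v/(|u||v|) = 38/sqrt(2600) = 0.745241
theta = acos(0.745241) = 41.82 degrees

41.82 degrees


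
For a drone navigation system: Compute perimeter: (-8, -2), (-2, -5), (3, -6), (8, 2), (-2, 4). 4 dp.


Sides: (-8, -2)->(-2, -5): sqrt(45) = 6.708204, (-2, -5)->(3, -6): sqrt(26) = 5.09902, (3, -6)->(8, 2): sqrt(89) = 9.433981, (8, 2)->(-2, 4): sqrt(104) = 10.198039, (-2, 4)->(-8, -2): sqrt(72) = 8.485281
Sum = 39.924525
Perimeter = 39.9245

39.9245


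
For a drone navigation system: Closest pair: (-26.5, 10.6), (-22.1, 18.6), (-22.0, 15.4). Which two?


d(P0,P1) = 9.1302, d(P0,P2) = 6.5795, d(P1,P2) = 3.2016
Closest: P1 and P2

Closest pair: (-22.1, 18.6) and (-22.0, 15.4), distance = 3.2016


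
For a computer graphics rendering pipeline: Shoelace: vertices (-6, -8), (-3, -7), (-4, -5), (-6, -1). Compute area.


Shoelace sum: ((-6)*(-7) - (-3)*(-8)) + ((-3)*(-5) - (-4)*(-7)) + ((-4)*(-1) - (-6)*(-5)) + ((-6)*(-8) - (-6)*(-1))
= 21
Area = |21|/2 = 10.5

10.5


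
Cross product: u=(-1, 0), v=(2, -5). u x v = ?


u x v = u_x*v_y - u_y*v_x = (-1)*(-5) - 0*2
= 5 - 0 = 5

5


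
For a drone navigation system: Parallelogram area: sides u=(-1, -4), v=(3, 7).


|u x v| = |(-1)*7 - (-4)*3|
= |(-7) - (-12)| = 5

5


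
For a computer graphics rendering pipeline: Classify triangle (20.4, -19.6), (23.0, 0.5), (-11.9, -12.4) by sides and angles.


Side lengths squared: AB^2=410.77, BC^2=1384.42, CA^2=1095.13
Sorted: [410.77, 1095.13, 1384.42]
By sides: Scalene, By angles: Acute

Scalene, Acute


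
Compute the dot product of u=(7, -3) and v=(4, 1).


u . v = u_x*v_x + u_y*v_y = 7*4 + (-3)*1
= 28 + (-3) = 25

25


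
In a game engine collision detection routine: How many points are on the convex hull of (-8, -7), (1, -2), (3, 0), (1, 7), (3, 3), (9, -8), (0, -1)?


Convex hull vertices (CCW): (-8, -7), (9, -8), (1, 7)
Count = 3

3


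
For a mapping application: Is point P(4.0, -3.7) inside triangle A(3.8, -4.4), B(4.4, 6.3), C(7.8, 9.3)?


Cross products: AB x AP = -1.72, BC x BP = -32.8, CA x CP = -0.06
All same sign? yes

Yes, inside


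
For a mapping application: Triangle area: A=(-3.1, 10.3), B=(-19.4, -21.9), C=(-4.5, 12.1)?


Area = |x_A(y_B-y_C) + x_B(y_C-y_A) + x_C(y_A-y_B)|/2
= |105.4 + (-34.92) + (-144.9)|/2
= 74.42/2 = 37.21

37.21


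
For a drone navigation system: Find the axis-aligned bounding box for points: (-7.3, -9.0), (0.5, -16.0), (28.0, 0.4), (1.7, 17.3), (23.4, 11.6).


x range: [-7.3, 28]
y range: [-16, 17.3]
Bounding box: (-7.3,-16) to (28,17.3)

(-7.3,-16) to (28,17.3)


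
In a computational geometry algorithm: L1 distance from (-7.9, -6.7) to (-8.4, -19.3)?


|(-7.9)-(-8.4)| + |(-6.7)-(-19.3)| = 0.5 + 12.6 = 13.1

13.1


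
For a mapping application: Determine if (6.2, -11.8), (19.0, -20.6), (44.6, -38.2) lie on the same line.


Cross product: (19-6.2)*((-38.2)-(-11.8)) - ((-20.6)-(-11.8))*(44.6-6.2)
= 0

Yes, collinear


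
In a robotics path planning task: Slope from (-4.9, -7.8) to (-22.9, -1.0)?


slope = (y2-y1)/(x2-x1) = ((-1)-(-7.8))/((-22.9)-(-4.9)) = 6.8/(-18) = -0.3778

-0.3778


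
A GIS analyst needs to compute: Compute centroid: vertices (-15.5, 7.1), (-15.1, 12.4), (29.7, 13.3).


Centroid = ((x_A+x_B+x_C)/3, (y_A+y_B+y_C)/3)
= (((-15.5)+(-15.1)+29.7)/3, (7.1+12.4+13.3)/3)
= (-0.3, 10.9333)

(-0.3, 10.9333)


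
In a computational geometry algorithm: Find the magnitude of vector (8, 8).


|u| = sqrt(8^2 + 8^2) = sqrt(128) = 11.3137

11.3137


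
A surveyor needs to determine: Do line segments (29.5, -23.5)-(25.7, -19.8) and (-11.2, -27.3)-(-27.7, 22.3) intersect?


Cross products: d1=-2081.42, d2=-1953.99, d3=165.03, d4=37.6
d1*d2 < 0 and d3*d4 < 0? no

No, they don't intersect


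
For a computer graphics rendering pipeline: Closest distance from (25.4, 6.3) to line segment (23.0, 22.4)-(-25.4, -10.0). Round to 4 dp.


Project P onto AB: t = 0.1195 (clamped to [0,1])
Closest point on segment: (17.2148, 18.5273)
Distance: 14.7141

14.7141


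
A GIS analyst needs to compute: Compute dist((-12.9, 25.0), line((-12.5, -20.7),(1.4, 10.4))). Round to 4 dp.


|cross product| = 647.67
|line direction| = sqrt(1160.42) = 34.0649
Distance = 647.67/sqrt(1160.42) = 19.0128

19.0128


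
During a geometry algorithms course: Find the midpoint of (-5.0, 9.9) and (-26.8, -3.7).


M = (((-5)+(-26.8))/2, (9.9+(-3.7))/2)
= (-15.9, 3.1)

(-15.9, 3.1)


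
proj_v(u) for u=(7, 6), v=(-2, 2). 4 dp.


u.v = -2, |v| = sqrt(8) = 2.8284
Scalar projection = u.v / |v| = -2 / sqrt(8) = -0.7071

-0.7071


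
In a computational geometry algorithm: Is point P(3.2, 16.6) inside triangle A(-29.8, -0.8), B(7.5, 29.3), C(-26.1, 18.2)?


Cross products: AB x AP = -344.28, BC x BP = 378.99, CA x CP = 562.62
All same sign? no

No, outside


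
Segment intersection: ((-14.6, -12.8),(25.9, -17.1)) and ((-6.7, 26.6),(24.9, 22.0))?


Cross products: d1=-1281.38, d2=-1230.96, d3=1629.67, d4=1579.25
d1*d2 < 0 and d3*d4 < 0? no

No, they don't intersect


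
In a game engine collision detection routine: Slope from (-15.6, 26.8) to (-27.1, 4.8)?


slope = (y2-y1)/(x2-x1) = (4.8-26.8)/((-27.1)-(-15.6)) = (-22)/(-11.5) = 1.913

1.913


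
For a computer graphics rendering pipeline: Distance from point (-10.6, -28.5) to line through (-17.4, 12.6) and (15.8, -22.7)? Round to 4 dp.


|cross product| = 1124.48
|line direction| = sqrt(2348.33) = 48.4596
Distance = 1124.48/sqrt(2348.33) = 23.2045

23.2045


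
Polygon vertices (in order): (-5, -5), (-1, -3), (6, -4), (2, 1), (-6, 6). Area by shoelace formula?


Shoelace sum: ((-5)*(-3) - (-1)*(-5)) + ((-1)*(-4) - 6*(-3)) + (6*1 - 2*(-4)) + (2*6 - (-6)*1) + ((-6)*(-5) - (-5)*6)
= 124
Area = |124|/2 = 62

62


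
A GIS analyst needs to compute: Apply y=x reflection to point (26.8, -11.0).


Reflection over y=x: (x,y) -> (y,x)
(26.8, -11) -> (-11, 26.8)

(-11, 26.8)


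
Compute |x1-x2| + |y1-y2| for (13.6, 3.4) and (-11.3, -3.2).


|13.6-(-11.3)| + |3.4-(-3.2)| = 24.9 + 6.6 = 31.5

31.5


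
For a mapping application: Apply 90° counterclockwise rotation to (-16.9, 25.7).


90° CCW: (x,y) -> (-y, x)
(-16.9,25.7) -> (-25.7, -16.9)

(-25.7, -16.9)


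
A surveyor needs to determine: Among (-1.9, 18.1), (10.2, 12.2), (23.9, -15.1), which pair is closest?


d(P0,P1) = 13.4618, d(P0,P2) = 42.0462, d(P1,P2) = 30.5447
Closest: P0 and P1

Closest pair: (-1.9, 18.1) and (10.2, 12.2), distance = 13.4618


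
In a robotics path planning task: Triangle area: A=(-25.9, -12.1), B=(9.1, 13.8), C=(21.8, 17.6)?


Area = |x_A(y_B-y_C) + x_B(y_C-y_A) + x_C(y_A-y_B)|/2
= |98.42 + 270.27 + (-564.62)|/2
= 195.93/2 = 97.965

97.965


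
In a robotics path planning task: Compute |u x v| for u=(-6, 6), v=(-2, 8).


|u x v| = |(-6)*8 - 6*(-2)|
= |(-48) - (-12)| = 36

36


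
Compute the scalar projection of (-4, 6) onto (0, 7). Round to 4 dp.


u.v = 42, |v| = sqrt(49) = 7
Scalar projection = u.v / |v| = 42 / sqrt(49) = 6

6


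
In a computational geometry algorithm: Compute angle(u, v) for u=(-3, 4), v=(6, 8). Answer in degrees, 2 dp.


u.v = 14, |u| = sqrt(25) = 5, |v| = sqrt(100) = 10
cos(theta) = u.v/(|u||v|) = 14/sqrt(2500) = 0.28
theta = acos(0.28) = 73.74 degrees

73.74 degrees


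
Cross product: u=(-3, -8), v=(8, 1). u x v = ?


u x v = u_x*v_y - u_y*v_x = (-3)*1 - (-8)*8
= (-3) - (-64) = 61

61


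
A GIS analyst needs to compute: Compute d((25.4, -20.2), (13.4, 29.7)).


dx=-12, dy=49.9
d^2 = (-12)^2 + 49.9^2 = 2634.01
d = sqrt(2634.01) = 51.3226

51.3226


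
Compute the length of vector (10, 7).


|u| = sqrt(10^2 + 7^2) = sqrt(149) = 12.2066

12.2066


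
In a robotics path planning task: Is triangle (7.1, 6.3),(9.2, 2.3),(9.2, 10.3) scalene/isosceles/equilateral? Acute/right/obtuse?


Side lengths squared: AB^2=20.41, BC^2=64, CA^2=20.41
Sorted: [20.41, 20.41, 64]
By sides: Isosceles, By angles: Obtuse

Isosceles, Obtuse


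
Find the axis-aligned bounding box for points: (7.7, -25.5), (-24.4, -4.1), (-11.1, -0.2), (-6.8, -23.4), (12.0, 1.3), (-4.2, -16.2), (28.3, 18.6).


x range: [-24.4, 28.3]
y range: [-25.5, 18.6]
Bounding box: (-24.4,-25.5) to (28.3,18.6)

(-24.4,-25.5) to (28.3,18.6)


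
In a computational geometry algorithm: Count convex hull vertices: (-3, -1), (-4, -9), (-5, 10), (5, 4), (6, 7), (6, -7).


Convex hull vertices (CCW): (-5, 10), (-4, -9), (6, -7), (6, 7)
Count = 4

4


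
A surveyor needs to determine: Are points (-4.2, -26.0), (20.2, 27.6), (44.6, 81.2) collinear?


Cross product: (20.2-(-4.2))*(81.2-(-26)) - (27.6-(-26))*(44.6-(-4.2))
= 0

Yes, collinear


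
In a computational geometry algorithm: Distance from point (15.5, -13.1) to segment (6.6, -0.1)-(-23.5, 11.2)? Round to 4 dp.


Project P onto AB: t = 0 (clamped to [0,1])
Closest point on segment: (6.6, -0.1)
Distance: 15.7547

15.7547


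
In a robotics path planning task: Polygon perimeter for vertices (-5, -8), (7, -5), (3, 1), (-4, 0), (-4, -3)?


Sides: (-5, -8)->(7, -5): sqrt(153) = 12.369317, (7, -5)->(3, 1): sqrt(52) = 7.211103, (3, 1)->(-4, 0): sqrt(50) = 7.071068, (-4, 0)->(-4, -3): sqrt(9) = 3, (-4, -3)->(-5, -8): sqrt(26) = 5.09902
Sum = 34.750508
Perimeter = 34.7505

34.7505


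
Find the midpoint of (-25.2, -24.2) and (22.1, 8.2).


M = (((-25.2)+22.1)/2, ((-24.2)+8.2)/2)
= (-1.55, -8)

(-1.55, -8)


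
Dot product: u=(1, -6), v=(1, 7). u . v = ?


u . v = u_x*v_x + u_y*v_y = 1*1 + (-6)*7
= 1 + (-42) = -41

-41


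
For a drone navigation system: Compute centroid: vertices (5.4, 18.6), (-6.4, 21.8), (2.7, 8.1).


Centroid = ((x_A+x_B+x_C)/3, (y_A+y_B+y_C)/3)
= ((5.4+(-6.4)+2.7)/3, (18.6+21.8+8.1)/3)
= (0.5667, 16.1667)

(0.5667, 16.1667)


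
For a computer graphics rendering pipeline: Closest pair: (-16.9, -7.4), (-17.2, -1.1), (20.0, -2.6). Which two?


d(P0,P1) = 6.3071, d(P0,P2) = 37.2109, d(P1,P2) = 37.2302
Closest: P0 and P1

Closest pair: (-16.9, -7.4) and (-17.2, -1.1), distance = 6.3071


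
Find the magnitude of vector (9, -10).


|u| = sqrt(9^2 + (-10)^2) = sqrt(181) = 13.4536

13.4536


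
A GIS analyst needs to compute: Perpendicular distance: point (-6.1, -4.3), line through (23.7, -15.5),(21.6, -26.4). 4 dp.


|cross product| = 348.34
|line direction| = sqrt(123.22) = 11.1005
Distance = 348.34/sqrt(123.22) = 31.3807

31.3807


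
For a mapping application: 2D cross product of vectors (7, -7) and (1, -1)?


u x v = u_x*v_y - u_y*v_x = 7*(-1) - (-7)*1
= (-7) - (-7) = 0

0


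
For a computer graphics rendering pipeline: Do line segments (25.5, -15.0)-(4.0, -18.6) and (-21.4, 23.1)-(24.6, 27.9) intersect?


Cross products: d1=-1977.72, d2=-2040.12, d3=-987.99, d4=-925.59
d1*d2 < 0 and d3*d4 < 0? no

No, they don't intersect


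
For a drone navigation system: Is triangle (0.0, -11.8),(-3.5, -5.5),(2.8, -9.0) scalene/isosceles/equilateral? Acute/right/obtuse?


Side lengths squared: AB^2=51.94, BC^2=51.94, CA^2=15.68
Sorted: [15.68, 51.94, 51.94]
By sides: Isosceles, By angles: Acute

Isosceles, Acute


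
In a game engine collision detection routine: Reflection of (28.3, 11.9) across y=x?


Reflection over y=x: (x,y) -> (y,x)
(28.3, 11.9) -> (11.9, 28.3)

(11.9, 28.3)


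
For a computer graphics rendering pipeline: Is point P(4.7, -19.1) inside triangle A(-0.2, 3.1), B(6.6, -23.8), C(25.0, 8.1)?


Cross products: AB x AP = -19.15, BC x BP = 147.09, CA x CP = 583.94
All same sign? no

No, outside


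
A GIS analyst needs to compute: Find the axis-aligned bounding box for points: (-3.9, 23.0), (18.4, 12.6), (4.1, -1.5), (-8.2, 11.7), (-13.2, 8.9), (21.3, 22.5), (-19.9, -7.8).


x range: [-19.9, 21.3]
y range: [-7.8, 23]
Bounding box: (-19.9,-7.8) to (21.3,23)

(-19.9,-7.8) to (21.3,23)


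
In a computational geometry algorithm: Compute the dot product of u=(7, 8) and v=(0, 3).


u . v = u_x*v_x + u_y*v_y = 7*0 + 8*3
= 0 + 24 = 24

24


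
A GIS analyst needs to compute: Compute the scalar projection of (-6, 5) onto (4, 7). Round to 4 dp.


u.v = 11, |v| = sqrt(65) = 8.0623
Scalar projection = u.v / |v| = 11 / sqrt(65) = 1.3644

1.3644


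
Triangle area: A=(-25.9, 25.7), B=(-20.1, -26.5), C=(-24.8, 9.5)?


Area = |x_A(y_B-y_C) + x_B(y_C-y_A) + x_C(y_A-y_B)|/2
= |932.4 + 325.62 + (-1294.56)|/2
= 36.54/2 = 18.27

18.27


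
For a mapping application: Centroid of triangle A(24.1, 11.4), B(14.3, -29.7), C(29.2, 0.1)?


Centroid = ((x_A+x_B+x_C)/3, (y_A+y_B+y_C)/3)
= ((24.1+14.3+29.2)/3, (11.4+(-29.7)+0.1)/3)
= (22.5333, -6.0667)

(22.5333, -6.0667)


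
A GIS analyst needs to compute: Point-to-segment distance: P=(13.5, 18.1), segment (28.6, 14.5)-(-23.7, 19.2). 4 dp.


Project P onto AB: t = 0.2925 (clamped to [0,1])
Closest point on segment: (13.3, 15.8749)
Distance: 2.234

2.234


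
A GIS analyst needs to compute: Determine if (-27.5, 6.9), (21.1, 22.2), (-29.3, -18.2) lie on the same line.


Cross product: (21.1-(-27.5))*((-18.2)-6.9) - (22.2-6.9)*((-29.3)-(-27.5))
= -1192.32

No, not collinear


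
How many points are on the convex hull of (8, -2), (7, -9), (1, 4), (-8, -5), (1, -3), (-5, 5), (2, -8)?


Convex hull vertices (CCW): (-8, -5), (2, -8), (7, -9), (8, -2), (1, 4), (-5, 5)
Count = 6

6


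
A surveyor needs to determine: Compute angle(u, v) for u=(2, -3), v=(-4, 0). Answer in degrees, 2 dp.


u.v = -8, |u| = sqrt(13) = 3.6056, |v| = sqrt(16) = 4
cos(theta) = u.v/(|u||v|) = -8/sqrt(208) = -0.5547
theta = acos(-0.5547) = 123.69 degrees

123.69 degrees


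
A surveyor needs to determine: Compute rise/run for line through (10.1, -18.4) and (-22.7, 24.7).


slope = (y2-y1)/(x2-x1) = (24.7-(-18.4))/((-22.7)-10.1) = 43.1/(-32.8) = -1.314

-1.314


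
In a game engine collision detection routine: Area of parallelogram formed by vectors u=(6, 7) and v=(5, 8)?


|u x v| = |6*8 - 7*5|
= |48 - 35| = 13

13


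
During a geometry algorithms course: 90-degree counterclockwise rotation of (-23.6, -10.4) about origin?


90° CCW: (x,y) -> (-y, x)
(-23.6,-10.4) -> (10.4, -23.6)

(10.4, -23.6)


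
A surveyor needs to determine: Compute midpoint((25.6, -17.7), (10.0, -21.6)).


M = ((25.6+10)/2, ((-17.7)+(-21.6))/2)
= (17.8, -19.65)

(17.8, -19.65)


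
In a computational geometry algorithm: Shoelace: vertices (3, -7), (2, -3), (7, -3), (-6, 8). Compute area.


Shoelace sum: (3*(-3) - 2*(-7)) + (2*(-3) - 7*(-3)) + (7*8 - (-6)*(-3)) + ((-6)*(-7) - 3*8)
= 76
Area = |76|/2 = 38

38


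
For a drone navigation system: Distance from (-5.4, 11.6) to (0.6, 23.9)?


dx=6, dy=12.3
d^2 = 6^2 + 12.3^2 = 187.29
d = sqrt(187.29) = 13.6854

13.6854


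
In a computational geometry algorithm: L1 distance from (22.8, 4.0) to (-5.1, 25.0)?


|22.8-(-5.1)| + |4-25| = 27.9 + 21 = 48.9

48.9


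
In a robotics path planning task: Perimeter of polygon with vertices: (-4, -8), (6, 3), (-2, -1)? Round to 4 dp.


Sides: (-4, -8)->(6, 3): sqrt(221) = 14.866069, (6, 3)->(-2, -1): sqrt(80) = 8.944272, (-2, -1)->(-4, -8): sqrt(53) = 7.28011
Sum = 31.090451
Perimeter = 31.0905

31.0905


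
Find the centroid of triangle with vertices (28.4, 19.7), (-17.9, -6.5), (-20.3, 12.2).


Centroid = ((x_A+x_B+x_C)/3, (y_A+y_B+y_C)/3)
= ((28.4+(-17.9)+(-20.3))/3, (19.7+(-6.5)+12.2)/3)
= (-3.2667, 8.4667)

(-3.2667, 8.4667)


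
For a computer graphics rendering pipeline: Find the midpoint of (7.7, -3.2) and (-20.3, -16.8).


M = ((7.7+(-20.3))/2, ((-3.2)+(-16.8))/2)
= (-6.3, -10)

(-6.3, -10)


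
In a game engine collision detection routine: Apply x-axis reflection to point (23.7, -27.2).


Reflection over x-axis: (x,y) -> (x,-y)
(23.7, -27.2) -> (23.7, 27.2)

(23.7, 27.2)


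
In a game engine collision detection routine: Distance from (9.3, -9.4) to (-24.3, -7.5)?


dx=-33.6, dy=1.9
d^2 = (-33.6)^2 + 1.9^2 = 1132.57
d = sqrt(1132.57) = 33.6537

33.6537


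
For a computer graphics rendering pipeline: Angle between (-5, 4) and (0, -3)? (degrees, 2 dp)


u.v = -12, |u| = sqrt(41) = 6.4031, |v| = sqrt(9) = 3
cos(theta) = u.v/(|u||v|) = -12/sqrt(369) = -0.624695
theta = acos(-0.624695) = 128.66 degrees

128.66 degrees


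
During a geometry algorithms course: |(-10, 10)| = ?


|u| = sqrt((-10)^2 + 10^2) = sqrt(200) = 14.1421

14.1421


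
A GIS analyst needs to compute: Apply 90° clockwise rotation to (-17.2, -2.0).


90° CW: (x,y) -> (y, -x)
(-17.2,-2) -> (-2, 17.2)

(-2, 17.2)


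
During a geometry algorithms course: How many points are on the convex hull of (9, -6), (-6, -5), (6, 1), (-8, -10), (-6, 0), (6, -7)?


Convex hull vertices (CCW): (-8, -10), (6, -7), (9, -6), (6, 1), (-6, 0)
Count = 5

5


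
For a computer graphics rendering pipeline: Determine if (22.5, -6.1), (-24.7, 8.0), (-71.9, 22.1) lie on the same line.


Cross product: ((-24.7)-22.5)*(22.1-(-6.1)) - (8-(-6.1))*((-71.9)-22.5)
= 0

Yes, collinear


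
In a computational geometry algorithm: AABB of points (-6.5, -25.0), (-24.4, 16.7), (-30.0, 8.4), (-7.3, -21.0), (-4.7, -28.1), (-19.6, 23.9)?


x range: [-30, -4.7]
y range: [-28.1, 23.9]
Bounding box: (-30,-28.1) to (-4.7,23.9)

(-30,-28.1) to (-4.7,23.9)


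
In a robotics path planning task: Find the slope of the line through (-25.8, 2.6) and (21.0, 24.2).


slope = (y2-y1)/(x2-x1) = (24.2-2.6)/(21-(-25.8)) = 21.6/46.8 = 0.4615

0.4615


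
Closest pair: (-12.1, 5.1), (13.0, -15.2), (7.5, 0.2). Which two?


d(P0,P1) = 32.2816, d(P0,P2) = 20.2032, d(P1,P2) = 16.3527
Closest: P1 and P2

Closest pair: (13.0, -15.2) and (7.5, 0.2), distance = 16.3527


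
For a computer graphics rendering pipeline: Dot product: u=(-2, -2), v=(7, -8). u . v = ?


u . v = u_x*v_x + u_y*v_y = (-2)*7 + (-2)*(-8)
= (-14) + 16 = 2

2


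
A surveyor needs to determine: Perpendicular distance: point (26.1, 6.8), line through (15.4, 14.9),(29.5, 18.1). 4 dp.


|cross product| = 148.45
|line direction| = sqrt(209.05) = 14.4586
Distance = 148.45/sqrt(209.05) = 10.2673

10.2673


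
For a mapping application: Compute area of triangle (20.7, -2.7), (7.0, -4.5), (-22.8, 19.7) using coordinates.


Area = |x_A(y_B-y_C) + x_B(y_C-y_A) + x_C(y_A-y_B)|/2
= |(-500.94) + 156.8 + (-41.04)|/2
= 385.18/2 = 192.59

192.59


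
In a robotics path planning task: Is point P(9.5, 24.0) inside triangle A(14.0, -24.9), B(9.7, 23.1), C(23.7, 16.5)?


Cross products: AB x AP = 5.73, BC x BP = 11.28, CA x CP = -660.63
All same sign? no

No, outside


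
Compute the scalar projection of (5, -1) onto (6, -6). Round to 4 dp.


u.v = 36, |v| = sqrt(72) = 8.4853
Scalar projection = u.v / |v| = 36 / sqrt(72) = 4.2426

4.2426


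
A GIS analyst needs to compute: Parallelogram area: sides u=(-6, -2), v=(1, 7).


|u x v| = |(-6)*7 - (-2)*1|
= |(-42) - (-2)| = 40

40


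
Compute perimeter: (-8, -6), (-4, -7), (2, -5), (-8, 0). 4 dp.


Sides: (-8, -6)->(-4, -7): sqrt(17) = 4.123106, (-4, -7)->(2, -5): sqrt(40) = 6.324555, (2, -5)->(-8, 0): sqrt(125) = 11.18034, (-8, 0)->(-8, -6): sqrt(36) = 6
Sum = 27.628001
Perimeter = 27.628

27.628


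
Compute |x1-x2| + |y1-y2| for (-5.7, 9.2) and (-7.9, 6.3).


|(-5.7)-(-7.9)| + |9.2-6.3| = 2.2 + 2.9 = 5.1

5.1


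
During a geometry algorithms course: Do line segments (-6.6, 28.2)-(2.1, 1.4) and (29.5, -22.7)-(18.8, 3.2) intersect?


Cross products: d1=390.36, d2=451.79, d3=524.65, d4=463.22
d1*d2 < 0 and d3*d4 < 0? no

No, they don't intersect


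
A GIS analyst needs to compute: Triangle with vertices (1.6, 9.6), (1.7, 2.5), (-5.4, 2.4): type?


Side lengths squared: AB^2=50.42, BC^2=50.42, CA^2=100.84
Sorted: [50.42, 50.42, 100.84]
By sides: Isosceles, By angles: Right

Isosceles, Right


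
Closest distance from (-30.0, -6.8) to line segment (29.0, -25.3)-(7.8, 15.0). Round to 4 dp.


Project P onto AB: t = 0.9628 (clamped to [0,1])
Closest point on segment: (8.5891, 13.5)
Distance: 43.6028

43.6028


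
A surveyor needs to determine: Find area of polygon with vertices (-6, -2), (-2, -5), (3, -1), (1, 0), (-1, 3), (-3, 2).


Shoelace sum: ((-6)*(-5) - (-2)*(-2)) + ((-2)*(-1) - 3*(-5)) + (3*0 - 1*(-1)) + (1*3 - (-1)*0) + ((-1)*2 - (-3)*3) + ((-3)*(-2) - (-6)*2)
= 72
Area = |72|/2 = 36

36


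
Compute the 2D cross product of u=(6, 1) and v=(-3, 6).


u x v = u_x*v_y - u_y*v_x = 6*6 - 1*(-3)
= 36 - (-3) = 39

39


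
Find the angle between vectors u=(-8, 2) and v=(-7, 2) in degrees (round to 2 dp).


u.v = 60, |u| = sqrt(68) = 8.2462, |v| = sqrt(53) = 7.2801
cos(theta) = u.v/(|u||v|) = 60/sqrt(3604) = 0.999445
theta = acos(0.999445) = 1.91 degrees

1.91 degrees


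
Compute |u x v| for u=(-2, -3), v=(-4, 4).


|u x v| = |(-2)*4 - (-3)*(-4)|
= |(-8) - 12| = 20

20


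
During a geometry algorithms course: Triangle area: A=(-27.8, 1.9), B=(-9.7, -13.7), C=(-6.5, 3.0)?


Area = |x_A(y_B-y_C) + x_B(y_C-y_A) + x_C(y_A-y_B)|/2
= |464.26 + (-10.67) + (-101.4)|/2
= 352.19/2 = 176.095

176.095


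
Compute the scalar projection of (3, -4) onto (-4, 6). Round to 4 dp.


u.v = -36, |v| = sqrt(52) = 7.2111
Scalar projection = u.v / |v| = -36 / sqrt(52) = -4.9923

-4.9923


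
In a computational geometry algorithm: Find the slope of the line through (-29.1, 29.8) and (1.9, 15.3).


slope = (y2-y1)/(x2-x1) = (15.3-29.8)/(1.9-(-29.1)) = (-14.5)/31 = -0.4677

-0.4677


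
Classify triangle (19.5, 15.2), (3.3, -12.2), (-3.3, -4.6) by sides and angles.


Side lengths squared: AB^2=1013.2, BC^2=101.32, CA^2=911.88
Sorted: [101.32, 911.88, 1013.2]
By sides: Scalene, By angles: Right

Scalene, Right


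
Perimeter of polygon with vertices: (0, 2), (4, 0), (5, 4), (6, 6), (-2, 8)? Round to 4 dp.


Sides: (0, 2)->(4, 0): sqrt(20) = 4.472136, (4, 0)->(5, 4): sqrt(17) = 4.123106, (5, 4)->(6, 6): sqrt(5) = 2.236068, (6, 6)->(-2, 8): sqrt(68) = 8.246211, (-2, 8)->(0, 2): sqrt(40) = 6.324555
Sum = 25.402076
Perimeter = 25.4021

25.4021


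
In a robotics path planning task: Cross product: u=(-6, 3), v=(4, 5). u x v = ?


u x v = u_x*v_y - u_y*v_x = (-6)*5 - 3*4
= (-30) - 12 = -42

-42


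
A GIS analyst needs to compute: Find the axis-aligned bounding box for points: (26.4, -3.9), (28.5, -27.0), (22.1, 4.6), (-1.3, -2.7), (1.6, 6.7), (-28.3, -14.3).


x range: [-28.3, 28.5]
y range: [-27, 6.7]
Bounding box: (-28.3,-27) to (28.5,6.7)

(-28.3,-27) to (28.5,6.7)


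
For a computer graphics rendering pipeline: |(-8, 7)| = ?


|u| = sqrt((-8)^2 + 7^2) = sqrt(113) = 10.6301

10.6301


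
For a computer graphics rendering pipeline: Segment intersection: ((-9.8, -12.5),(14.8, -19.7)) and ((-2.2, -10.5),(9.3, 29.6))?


Cross products: d1=281.76, d2=-787.5, d3=103.92, d4=1173.18
d1*d2 < 0 and d3*d4 < 0? no

No, they don't intersect


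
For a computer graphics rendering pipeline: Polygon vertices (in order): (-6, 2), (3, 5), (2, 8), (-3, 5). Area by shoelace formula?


Shoelace sum: ((-6)*5 - 3*2) + (3*8 - 2*5) + (2*5 - (-3)*8) + ((-3)*2 - (-6)*5)
= 36
Area = |36|/2 = 18

18


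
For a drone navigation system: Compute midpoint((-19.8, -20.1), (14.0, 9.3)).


M = (((-19.8)+14)/2, ((-20.1)+9.3)/2)
= (-2.9, -5.4)

(-2.9, -5.4)


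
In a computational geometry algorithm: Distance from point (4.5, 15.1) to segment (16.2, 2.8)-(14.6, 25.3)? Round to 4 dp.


Project P onto AB: t = 0.5807 (clamped to [0,1])
Closest point on segment: (15.2709, 15.8659)
Distance: 10.7981

10.7981


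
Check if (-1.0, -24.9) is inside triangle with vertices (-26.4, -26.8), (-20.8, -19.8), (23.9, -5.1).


Cross products: AB x AP = -167.16, BC x BP = -519.03, CA x CP = 455.61
All same sign? no

No, outside


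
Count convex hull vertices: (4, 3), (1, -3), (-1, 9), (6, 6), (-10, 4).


Convex hull vertices (CCW): (-10, 4), (1, -3), (6, 6), (-1, 9)
Count = 4

4


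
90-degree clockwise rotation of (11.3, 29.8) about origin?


90° CW: (x,y) -> (y, -x)
(11.3,29.8) -> (29.8, -11.3)

(29.8, -11.3)


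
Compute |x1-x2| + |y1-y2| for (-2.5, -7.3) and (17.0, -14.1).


|(-2.5)-17| + |(-7.3)-(-14.1)| = 19.5 + 6.8 = 26.3

26.3


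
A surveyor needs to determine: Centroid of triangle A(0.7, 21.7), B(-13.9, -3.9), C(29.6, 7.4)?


Centroid = ((x_A+x_B+x_C)/3, (y_A+y_B+y_C)/3)
= ((0.7+(-13.9)+29.6)/3, (21.7+(-3.9)+7.4)/3)
= (5.4667, 8.4)

(5.4667, 8.4)


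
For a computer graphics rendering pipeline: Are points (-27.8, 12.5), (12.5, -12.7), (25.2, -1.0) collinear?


Cross product: (12.5-(-27.8))*((-1)-12.5) - ((-12.7)-12.5)*(25.2-(-27.8))
= 791.55

No, not collinear
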